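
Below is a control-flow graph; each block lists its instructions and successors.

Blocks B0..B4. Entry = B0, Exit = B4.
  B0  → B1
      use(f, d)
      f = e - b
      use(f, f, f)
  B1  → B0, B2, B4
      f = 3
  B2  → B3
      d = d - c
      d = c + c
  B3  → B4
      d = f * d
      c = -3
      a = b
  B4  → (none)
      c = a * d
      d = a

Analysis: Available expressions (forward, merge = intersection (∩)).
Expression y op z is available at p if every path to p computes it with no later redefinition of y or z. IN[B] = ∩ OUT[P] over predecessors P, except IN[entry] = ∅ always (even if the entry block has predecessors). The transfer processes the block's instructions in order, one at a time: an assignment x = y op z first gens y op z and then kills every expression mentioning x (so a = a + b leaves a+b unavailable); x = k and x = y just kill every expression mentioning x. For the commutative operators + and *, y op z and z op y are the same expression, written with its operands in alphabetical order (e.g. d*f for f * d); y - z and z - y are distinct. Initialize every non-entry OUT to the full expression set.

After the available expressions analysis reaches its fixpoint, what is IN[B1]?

Converged values:
  B0: | IN={} | OUT={e-b}
  B1: | IN={e-b} | OUT={e-b}
  B2: | IN={e-b} | OUT={c+c, e-b}
  B3: | IN={c+c, e-b} | OUT={e-b}
  B4: | IN={e-b} | OUT={e-b}

Merge at B1: IN[B1] = OUT[B0] = {e-b}

Answer: {e-b}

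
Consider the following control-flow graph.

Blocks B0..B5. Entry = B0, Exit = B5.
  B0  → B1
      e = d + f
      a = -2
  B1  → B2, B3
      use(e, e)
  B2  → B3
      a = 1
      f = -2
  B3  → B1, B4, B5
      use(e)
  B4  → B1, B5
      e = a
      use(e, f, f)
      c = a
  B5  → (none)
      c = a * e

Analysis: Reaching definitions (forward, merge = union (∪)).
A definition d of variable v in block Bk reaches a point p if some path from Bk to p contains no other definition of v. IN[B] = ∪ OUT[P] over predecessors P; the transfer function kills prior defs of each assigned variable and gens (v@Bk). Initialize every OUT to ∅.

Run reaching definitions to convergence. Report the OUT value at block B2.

Answer: {a@B2, c@B4, e@B0, e@B4, f@B2}

Working:
Fixpoint table:
  B0:  IN={}  OUT={a@B0, e@B0}
  B1:  IN={a@B0, a@B2, c@B4, e@B0, e@B4, f@B2}  OUT={a@B0, a@B2, c@B4, e@B0, e@B4, f@B2}
  B2:  IN={a@B0, a@B2, c@B4, e@B0, e@B4, f@B2}  OUT={a@B2, c@B4, e@B0, e@B4, f@B2}
  B3:  IN={a@B0, a@B2, c@B4, e@B0, e@B4, f@B2}  OUT={a@B0, a@B2, c@B4, e@B0, e@B4, f@B2}
  B4:  IN={a@B0, a@B2, c@B4, e@B0, e@B4, f@B2}  OUT={a@B0, a@B2, c@B4, e@B4, f@B2}
  B5:  IN={a@B0, a@B2, c@B4, e@B0, e@B4, f@B2}  OUT={a@B0, a@B2, c@B5, e@B0, e@B4, f@B2}

Merge at B2: IN[B2] = OUT[B1] = {a@B0, a@B2, c@B4, e@B0, e@B4, f@B2}
Applying B2's transfer function to that IN value gives OUT[B2] (row B2 above).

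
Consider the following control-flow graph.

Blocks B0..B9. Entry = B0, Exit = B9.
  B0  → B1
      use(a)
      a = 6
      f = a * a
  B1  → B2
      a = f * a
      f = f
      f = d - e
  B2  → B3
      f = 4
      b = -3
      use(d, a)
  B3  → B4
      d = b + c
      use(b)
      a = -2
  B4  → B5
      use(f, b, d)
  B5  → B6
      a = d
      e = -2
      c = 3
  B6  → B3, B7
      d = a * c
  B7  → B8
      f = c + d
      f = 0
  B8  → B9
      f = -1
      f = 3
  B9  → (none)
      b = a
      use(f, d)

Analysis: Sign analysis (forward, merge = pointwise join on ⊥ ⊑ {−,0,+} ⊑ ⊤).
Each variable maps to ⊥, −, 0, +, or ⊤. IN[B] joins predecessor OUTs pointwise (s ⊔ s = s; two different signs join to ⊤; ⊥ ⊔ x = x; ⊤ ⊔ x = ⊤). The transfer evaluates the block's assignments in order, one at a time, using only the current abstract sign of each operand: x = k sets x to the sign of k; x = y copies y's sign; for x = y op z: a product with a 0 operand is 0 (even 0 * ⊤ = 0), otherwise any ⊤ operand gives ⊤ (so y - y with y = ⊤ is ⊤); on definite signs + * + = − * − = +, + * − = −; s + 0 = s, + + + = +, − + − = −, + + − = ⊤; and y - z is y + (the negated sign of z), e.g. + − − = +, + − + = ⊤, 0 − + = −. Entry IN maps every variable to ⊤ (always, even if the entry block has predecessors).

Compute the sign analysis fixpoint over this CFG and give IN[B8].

Fixpoint table:
  B0: | IN=(all ⊤) | OUT={a:+, f:+; rest ⊤}
  B1: | IN={a:+, f:+; rest ⊤} | OUT={a:+; rest ⊤}
  B2: | IN={a:+; rest ⊤} | OUT={a:+, b:-, f:+; rest ⊤}
  B3: | IN={b:-, f:+; rest ⊤} | OUT={a:-, b:-, f:+; rest ⊤}
  B4: | IN={a:-, b:-, f:+; rest ⊤} | OUT={a:-, b:-, f:+; rest ⊤}
  B5: | IN={a:-, b:-, f:+; rest ⊤} | OUT={b:-, c:+, e:-, f:+; rest ⊤}
  B6: | IN={b:-, c:+, e:-, f:+; rest ⊤} | OUT={b:-, c:+, e:-, f:+; rest ⊤}
  B7: | IN={b:-, c:+, e:-, f:+; rest ⊤} | OUT={b:-, c:+, e:-, f:0; rest ⊤}
  B8: | IN={b:-, c:+, e:-, f:0; rest ⊤} | OUT={b:-, c:+, e:-, f:+; rest ⊤}
  B9: | IN={b:-, c:+, e:-, f:+; rest ⊤} | OUT={c:+, e:-, f:+; rest ⊤}

Merge at B8: IN[B8] = OUT[B7] = {a: ⊤, b: -, c: +, d: ⊤, e: -, f: 0}

Answer: {a: ⊤, b: -, c: +, d: ⊤, e: -, f: 0}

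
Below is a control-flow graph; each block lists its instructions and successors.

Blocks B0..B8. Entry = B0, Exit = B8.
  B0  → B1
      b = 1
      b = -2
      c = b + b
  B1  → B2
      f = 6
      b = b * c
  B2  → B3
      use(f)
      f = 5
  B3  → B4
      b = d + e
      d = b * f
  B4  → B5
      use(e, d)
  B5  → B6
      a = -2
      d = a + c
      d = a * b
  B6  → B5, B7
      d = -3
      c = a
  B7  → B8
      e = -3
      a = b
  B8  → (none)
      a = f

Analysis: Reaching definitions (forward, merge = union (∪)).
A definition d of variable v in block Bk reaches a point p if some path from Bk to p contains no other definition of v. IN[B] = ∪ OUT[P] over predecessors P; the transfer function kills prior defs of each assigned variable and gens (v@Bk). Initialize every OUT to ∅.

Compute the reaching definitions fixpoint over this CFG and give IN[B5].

Converged values:
  B0:  IN={}  OUT={b@B0, c@B0}
  B1:  IN={b@B0, c@B0}  OUT={b@B1, c@B0, f@B1}
  B2:  IN={b@B1, c@B0, f@B1}  OUT={b@B1, c@B0, f@B2}
  B3:  IN={b@B1, c@B0, f@B2}  OUT={b@B3, c@B0, d@B3, f@B2}
  B4:  IN={b@B3, c@B0, d@B3, f@B2}  OUT={b@B3, c@B0, d@B3, f@B2}
  B5:  IN={a@B5, b@B3, c@B0, c@B6, d@B3, d@B6, f@B2}  OUT={a@B5, b@B3, c@B0, c@B6, d@B5, f@B2}
  B6:  IN={a@B5, b@B3, c@B0, c@B6, d@B5, f@B2}  OUT={a@B5, b@B3, c@B6, d@B6, f@B2}
  B7:  IN={a@B5, b@B3, c@B6, d@B6, f@B2}  OUT={a@B7, b@B3, c@B6, d@B6, e@B7, f@B2}
  B8:  IN={a@B7, b@B3, c@B6, d@B6, e@B7, f@B2}  OUT={a@B8, b@B3, c@B6, d@B6, e@B7, f@B2}

Merge at B5: IN[B5] = OUT[B4] ⊔ OUT[B6] = {a@B5, b@B3, c@B0, c@B6, d@B3, d@B6, f@B2}

Answer: {a@B5, b@B3, c@B0, c@B6, d@B3, d@B6, f@B2}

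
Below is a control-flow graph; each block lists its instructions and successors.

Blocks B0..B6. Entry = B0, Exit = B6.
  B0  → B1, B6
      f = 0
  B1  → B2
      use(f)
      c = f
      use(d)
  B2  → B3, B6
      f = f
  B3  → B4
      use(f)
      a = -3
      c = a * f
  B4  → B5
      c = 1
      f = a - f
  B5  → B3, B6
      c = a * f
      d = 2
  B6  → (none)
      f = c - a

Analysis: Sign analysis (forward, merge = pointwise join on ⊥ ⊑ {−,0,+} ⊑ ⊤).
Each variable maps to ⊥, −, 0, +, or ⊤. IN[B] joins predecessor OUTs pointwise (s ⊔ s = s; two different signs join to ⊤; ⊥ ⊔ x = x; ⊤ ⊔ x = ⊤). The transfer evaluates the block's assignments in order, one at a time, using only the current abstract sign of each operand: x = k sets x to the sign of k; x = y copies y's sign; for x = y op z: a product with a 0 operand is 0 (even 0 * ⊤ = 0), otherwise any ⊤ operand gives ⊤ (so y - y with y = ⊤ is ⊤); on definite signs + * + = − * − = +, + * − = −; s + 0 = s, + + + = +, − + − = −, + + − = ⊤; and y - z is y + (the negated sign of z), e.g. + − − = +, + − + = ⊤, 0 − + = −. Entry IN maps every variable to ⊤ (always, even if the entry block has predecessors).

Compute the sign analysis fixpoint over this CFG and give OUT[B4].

Answer: {a: -, b: ⊤, c: +, d: ⊤, e: ⊤, f: ⊤}

Derivation:
Per-block solution:
  B0: | IN=(all ⊤) | OUT={f:0; rest ⊤}
  B1: | IN={f:0; rest ⊤} | OUT={c:0, f:0; rest ⊤}
  B2: | IN={c:0, f:0; rest ⊤} | OUT={c:0, f:0; rest ⊤}
  B3: | IN=(all ⊤) | OUT={a:-; rest ⊤}
  B4: | IN={a:-; rest ⊤} | OUT={a:-, c:+; rest ⊤}
  B5: | IN={a:-, c:+; rest ⊤} | OUT={a:-, d:+; rest ⊤}
  B6: | IN=(all ⊤) | OUT=(all ⊤)

Merge at B4: IN[B4] = OUT[B3] = {a: -, b: ⊤, c: ⊤, d: ⊤, e: ⊤, f: ⊤}
Applying B4's transfer function to that IN value gives OUT[B4] (row B4 above).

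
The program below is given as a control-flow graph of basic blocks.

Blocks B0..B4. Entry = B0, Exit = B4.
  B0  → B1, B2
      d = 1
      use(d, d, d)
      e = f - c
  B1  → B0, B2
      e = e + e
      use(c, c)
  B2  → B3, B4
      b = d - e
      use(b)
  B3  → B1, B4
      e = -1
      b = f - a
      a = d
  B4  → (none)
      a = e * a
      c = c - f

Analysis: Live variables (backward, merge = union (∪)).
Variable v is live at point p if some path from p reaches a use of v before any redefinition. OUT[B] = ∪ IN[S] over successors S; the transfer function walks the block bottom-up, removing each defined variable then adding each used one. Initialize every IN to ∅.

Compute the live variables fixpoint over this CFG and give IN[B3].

Per-block solution:
  B0:   IN={a, c, f}   OUT={a, c, d, e, f}
  B1:   IN={a, c, d, e, f}   OUT={a, c, d, e, f}
  B2:   IN={a, c, d, e, f}   OUT={a, c, d, e, f}
  B3:   IN={a, c, d, f}   OUT={a, c, d, e, f}
  B4:   IN={a, c, e, f}   OUT={}

Merge at B3: OUT[B3] = IN[B1] ⊔ IN[B4] = {a, c, d, e, f}
Applying B3's transfer function to that OUT value gives IN[B3] (row B3 above).

Answer: {a, c, d, f}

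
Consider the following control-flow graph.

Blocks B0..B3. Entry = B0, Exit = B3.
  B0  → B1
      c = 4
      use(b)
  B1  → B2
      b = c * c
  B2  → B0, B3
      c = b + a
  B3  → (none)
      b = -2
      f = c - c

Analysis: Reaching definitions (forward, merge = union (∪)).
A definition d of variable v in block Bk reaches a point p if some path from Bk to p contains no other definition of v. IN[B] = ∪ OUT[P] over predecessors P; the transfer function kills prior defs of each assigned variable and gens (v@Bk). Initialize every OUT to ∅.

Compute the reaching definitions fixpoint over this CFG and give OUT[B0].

Per-block solution:
  B0: | IN={b@B1, c@B2} | OUT={b@B1, c@B0}
  B1: | IN={b@B1, c@B0} | OUT={b@B1, c@B0}
  B2: | IN={b@B1, c@B0} | OUT={b@B1, c@B2}
  B3: | IN={b@B1, c@B2} | OUT={b@B3, c@B2, f@B3}

Merge at B0 (entry node, so the boundary value {} is joined with the incoming edge(s)): IN[B0] = {} ⊔ OUT[B2] = {b@B1, c@B2}
Applying B0's transfer function to that IN value gives OUT[B0] (row B0 above).

Answer: {b@B1, c@B0}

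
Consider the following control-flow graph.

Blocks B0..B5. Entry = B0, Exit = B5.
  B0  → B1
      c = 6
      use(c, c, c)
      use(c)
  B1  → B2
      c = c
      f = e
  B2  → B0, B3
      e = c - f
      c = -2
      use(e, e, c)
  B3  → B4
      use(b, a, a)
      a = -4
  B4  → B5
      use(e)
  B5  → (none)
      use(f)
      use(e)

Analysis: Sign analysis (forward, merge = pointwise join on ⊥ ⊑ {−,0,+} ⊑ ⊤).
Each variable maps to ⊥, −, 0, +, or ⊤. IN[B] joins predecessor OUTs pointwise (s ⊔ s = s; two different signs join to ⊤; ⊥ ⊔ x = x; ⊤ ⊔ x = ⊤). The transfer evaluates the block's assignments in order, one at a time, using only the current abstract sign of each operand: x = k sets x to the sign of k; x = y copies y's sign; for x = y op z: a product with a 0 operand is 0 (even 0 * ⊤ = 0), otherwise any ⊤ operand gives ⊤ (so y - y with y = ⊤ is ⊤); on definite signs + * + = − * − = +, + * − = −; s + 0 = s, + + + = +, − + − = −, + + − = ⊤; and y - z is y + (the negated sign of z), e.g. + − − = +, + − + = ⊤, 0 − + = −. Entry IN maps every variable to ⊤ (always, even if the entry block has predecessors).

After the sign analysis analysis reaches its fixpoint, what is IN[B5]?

Answer: {a: -, b: ⊤, c: -, d: ⊤, e: ⊤, f: ⊤}

Derivation:
Converged values:
  B0:   IN=(all ⊤)   OUT={c:+; rest ⊤}
  B1:   IN={c:+; rest ⊤}   OUT={c:+; rest ⊤}
  B2:   IN={c:+; rest ⊤}   OUT={c:-; rest ⊤}
  B3:   IN={c:-; rest ⊤}   OUT={a:-, c:-; rest ⊤}
  B4:   IN={a:-, c:-; rest ⊤}   OUT={a:-, c:-; rest ⊤}
  B5:   IN={a:-, c:-; rest ⊤}   OUT={a:-, c:-; rest ⊤}

Merge at B5: IN[B5] = OUT[B4] = {a: -, b: ⊤, c: -, d: ⊤, e: ⊤, f: ⊤}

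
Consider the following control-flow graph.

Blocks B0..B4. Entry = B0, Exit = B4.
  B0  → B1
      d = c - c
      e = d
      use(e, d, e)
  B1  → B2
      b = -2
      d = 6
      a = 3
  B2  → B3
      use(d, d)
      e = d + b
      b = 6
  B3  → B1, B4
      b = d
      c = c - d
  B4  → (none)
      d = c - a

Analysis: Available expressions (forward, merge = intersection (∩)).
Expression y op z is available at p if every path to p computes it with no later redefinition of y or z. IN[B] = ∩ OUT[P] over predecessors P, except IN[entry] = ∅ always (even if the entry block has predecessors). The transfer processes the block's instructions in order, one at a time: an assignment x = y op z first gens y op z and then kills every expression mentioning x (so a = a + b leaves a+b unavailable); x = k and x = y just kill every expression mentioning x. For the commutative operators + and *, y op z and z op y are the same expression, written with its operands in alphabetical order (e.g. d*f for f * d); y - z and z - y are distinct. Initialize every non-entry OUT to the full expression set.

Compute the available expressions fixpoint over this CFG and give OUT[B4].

Answer: {c-a}

Derivation:
Per-block solution:
  B0:  IN={}  OUT={c-c}
  B1:  IN={}  OUT={}
  B2:  IN={}  OUT={}
  B3:  IN={}  OUT={}
  B4:  IN={}  OUT={c-a}

Merge at B4: IN[B4] = OUT[B3] = {}
Applying B4's transfer function to that IN value gives OUT[B4] (row B4 above).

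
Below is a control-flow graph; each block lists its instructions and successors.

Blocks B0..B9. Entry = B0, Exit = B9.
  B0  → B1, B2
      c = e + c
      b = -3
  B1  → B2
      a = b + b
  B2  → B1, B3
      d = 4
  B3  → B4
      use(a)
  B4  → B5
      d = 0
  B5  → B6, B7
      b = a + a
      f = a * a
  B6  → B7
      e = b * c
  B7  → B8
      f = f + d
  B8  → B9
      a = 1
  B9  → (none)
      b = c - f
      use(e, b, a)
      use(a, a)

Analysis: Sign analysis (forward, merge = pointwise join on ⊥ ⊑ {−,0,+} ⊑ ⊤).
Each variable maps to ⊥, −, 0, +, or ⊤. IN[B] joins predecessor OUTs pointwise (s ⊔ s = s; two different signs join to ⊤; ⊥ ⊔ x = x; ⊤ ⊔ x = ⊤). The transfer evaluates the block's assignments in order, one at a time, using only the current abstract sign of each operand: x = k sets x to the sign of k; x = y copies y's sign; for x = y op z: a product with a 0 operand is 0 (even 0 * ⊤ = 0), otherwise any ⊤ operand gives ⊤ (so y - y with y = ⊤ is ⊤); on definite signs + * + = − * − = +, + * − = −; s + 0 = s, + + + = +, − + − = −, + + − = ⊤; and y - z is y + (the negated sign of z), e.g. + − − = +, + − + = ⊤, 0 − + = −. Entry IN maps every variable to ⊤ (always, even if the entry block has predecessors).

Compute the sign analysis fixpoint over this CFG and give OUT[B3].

Answer: {a: ⊤, b: -, c: ⊤, d: +, e: ⊤, f: ⊤}

Working:
Per-block solution:
  B0:   IN=(all ⊤)   OUT={b:-; rest ⊤}
  B1:   IN={b:-; rest ⊤}   OUT={a:-, b:-; rest ⊤}
  B2:   IN={b:-; rest ⊤}   OUT={b:-, d:+; rest ⊤}
  B3:   IN={b:-, d:+; rest ⊤}   OUT={b:-, d:+; rest ⊤}
  B4:   IN={b:-, d:+; rest ⊤}   OUT={b:-, d:0; rest ⊤}
  B5:   IN={b:-, d:0; rest ⊤}   OUT={d:0; rest ⊤}
  B6:   IN={d:0; rest ⊤}   OUT={d:0; rest ⊤}
  B7:   IN={d:0; rest ⊤}   OUT={d:0; rest ⊤}
  B8:   IN={d:0; rest ⊤}   OUT={a:+, d:0; rest ⊤}
  B9:   IN={a:+, d:0; rest ⊤}   OUT={a:+, d:0; rest ⊤}

Merge at B3: IN[B3] = OUT[B2] = {a: ⊤, b: -, c: ⊤, d: +, e: ⊤, f: ⊤}
Applying B3's transfer function to that IN value gives OUT[B3] (row B3 above).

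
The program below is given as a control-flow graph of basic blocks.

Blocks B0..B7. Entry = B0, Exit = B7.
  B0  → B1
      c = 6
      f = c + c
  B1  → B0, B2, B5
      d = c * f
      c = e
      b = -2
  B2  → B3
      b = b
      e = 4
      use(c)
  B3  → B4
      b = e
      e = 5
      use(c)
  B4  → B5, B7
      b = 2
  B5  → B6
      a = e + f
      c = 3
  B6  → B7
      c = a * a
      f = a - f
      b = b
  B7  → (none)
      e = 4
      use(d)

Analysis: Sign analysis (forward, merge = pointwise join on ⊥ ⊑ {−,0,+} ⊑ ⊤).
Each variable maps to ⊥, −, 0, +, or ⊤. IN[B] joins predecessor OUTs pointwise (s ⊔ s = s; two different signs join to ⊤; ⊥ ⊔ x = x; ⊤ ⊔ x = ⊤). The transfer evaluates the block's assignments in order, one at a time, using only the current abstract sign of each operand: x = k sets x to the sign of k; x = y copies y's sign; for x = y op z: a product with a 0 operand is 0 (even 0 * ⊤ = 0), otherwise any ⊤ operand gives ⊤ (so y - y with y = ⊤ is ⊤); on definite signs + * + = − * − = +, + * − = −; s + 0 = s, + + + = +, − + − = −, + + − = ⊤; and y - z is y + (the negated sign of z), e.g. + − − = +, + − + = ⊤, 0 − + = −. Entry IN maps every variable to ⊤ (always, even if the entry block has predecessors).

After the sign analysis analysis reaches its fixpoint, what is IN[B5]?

Converged values:
  B0:  IN=(all ⊤)  OUT={c:+, f:+; rest ⊤}
  B1:  IN={c:+, f:+; rest ⊤}  OUT={b:-, d:+, f:+; rest ⊤}
  B2:  IN={b:-, d:+, f:+; rest ⊤}  OUT={b:-, d:+, e:+, f:+; rest ⊤}
  B3:  IN={b:-, d:+, e:+, f:+; rest ⊤}  OUT={b:+, d:+, e:+, f:+; rest ⊤}
  B4:  IN={b:+, d:+, e:+, f:+; rest ⊤}  OUT={b:+, d:+, e:+, f:+; rest ⊤}
  B5:  IN={d:+, f:+; rest ⊤}  OUT={c:+, d:+, f:+; rest ⊤}
  B6:  IN={c:+, d:+, f:+; rest ⊤}  OUT={d:+; rest ⊤}
  B7:  IN={d:+; rest ⊤}  OUT={d:+, e:+; rest ⊤}

Merge at B5: IN[B5] = OUT[B1] ⊔ OUT[B4] = {a: ⊤, b: ⊤, c: ⊤, d: +, e: ⊤, f: +}

Answer: {a: ⊤, b: ⊤, c: ⊤, d: +, e: ⊤, f: +}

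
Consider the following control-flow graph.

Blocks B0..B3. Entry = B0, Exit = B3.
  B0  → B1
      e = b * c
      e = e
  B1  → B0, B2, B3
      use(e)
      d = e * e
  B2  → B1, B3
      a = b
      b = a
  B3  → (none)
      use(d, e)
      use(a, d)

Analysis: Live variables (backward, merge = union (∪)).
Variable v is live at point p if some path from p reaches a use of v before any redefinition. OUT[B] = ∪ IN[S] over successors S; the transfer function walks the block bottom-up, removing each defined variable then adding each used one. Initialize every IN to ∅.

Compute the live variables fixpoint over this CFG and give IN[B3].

Answer: {a, d, e}

Trace:
Fixpoint table:
  B0:  IN={a, b, c}  OUT={a, b, c, e}
  B1:  IN={a, b, c, e}  OUT={a, b, c, d, e}
  B2:  IN={b, c, d, e}  OUT={a, b, c, d, e}
  B3:  IN={a, d, e}  OUT={}

B3 is the boundary node: OUT[B3] = {}
Applying B3's transfer function to that OUT value gives IN[B3] (row B3 above).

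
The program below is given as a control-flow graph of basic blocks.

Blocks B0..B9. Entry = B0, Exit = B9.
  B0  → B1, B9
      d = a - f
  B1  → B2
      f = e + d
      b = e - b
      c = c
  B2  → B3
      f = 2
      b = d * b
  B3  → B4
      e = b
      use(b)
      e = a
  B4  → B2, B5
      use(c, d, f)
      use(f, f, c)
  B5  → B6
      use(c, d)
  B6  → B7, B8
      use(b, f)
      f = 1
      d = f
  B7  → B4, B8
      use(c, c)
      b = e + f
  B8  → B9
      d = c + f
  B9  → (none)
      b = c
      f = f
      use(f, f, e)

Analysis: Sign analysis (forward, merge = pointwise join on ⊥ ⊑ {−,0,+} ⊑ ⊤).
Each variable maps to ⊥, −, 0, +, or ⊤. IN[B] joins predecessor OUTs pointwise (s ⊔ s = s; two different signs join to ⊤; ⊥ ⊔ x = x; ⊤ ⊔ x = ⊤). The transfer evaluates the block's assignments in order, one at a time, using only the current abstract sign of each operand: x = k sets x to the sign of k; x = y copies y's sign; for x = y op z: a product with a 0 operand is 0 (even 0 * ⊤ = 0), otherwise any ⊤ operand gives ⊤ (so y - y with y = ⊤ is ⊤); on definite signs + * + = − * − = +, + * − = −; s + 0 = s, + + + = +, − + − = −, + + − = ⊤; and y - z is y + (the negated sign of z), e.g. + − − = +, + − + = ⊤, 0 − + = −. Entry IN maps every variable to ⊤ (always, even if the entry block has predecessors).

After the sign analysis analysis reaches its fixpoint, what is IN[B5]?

Answer: {a: ⊤, b: ⊤, c: ⊤, d: ⊤, e: ⊤, f: +}

Trace:
Per-block solution:
  B0:   IN=(all ⊤)   OUT=(all ⊤)
  B1:   IN=(all ⊤)   OUT=(all ⊤)
  B2:   IN=(all ⊤)   OUT={f:+; rest ⊤}
  B3:   IN={f:+; rest ⊤}   OUT={f:+; rest ⊤}
  B4:   IN={f:+; rest ⊤}   OUT={f:+; rest ⊤}
  B5:   IN={f:+; rest ⊤}   OUT={f:+; rest ⊤}
  B6:   IN={f:+; rest ⊤}   OUT={d:+, f:+; rest ⊤}
  B7:   IN={d:+, f:+; rest ⊤}   OUT={d:+, f:+; rest ⊤}
  B8:   IN={d:+, f:+; rest ⊤}   OUT={f:+; rest ⊤}
  B9:   IN=(all ⊤)   OUT=(all ⊤)

Merge at B5: IN[B5] = OUT[B4] = {a: ⊤, b: ⊤, c: ⊤, d: ⊤, e: ⊤, f: +}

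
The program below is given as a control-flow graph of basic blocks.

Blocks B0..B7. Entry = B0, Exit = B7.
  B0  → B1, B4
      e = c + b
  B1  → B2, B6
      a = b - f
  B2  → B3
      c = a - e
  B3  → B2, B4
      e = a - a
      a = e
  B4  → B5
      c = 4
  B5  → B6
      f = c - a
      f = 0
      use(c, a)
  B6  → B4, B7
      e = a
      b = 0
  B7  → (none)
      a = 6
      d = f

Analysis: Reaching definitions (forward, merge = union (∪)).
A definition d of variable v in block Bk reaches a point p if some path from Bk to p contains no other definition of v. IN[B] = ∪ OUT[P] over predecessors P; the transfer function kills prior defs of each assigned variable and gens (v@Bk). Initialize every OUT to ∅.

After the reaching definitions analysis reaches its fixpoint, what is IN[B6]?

Answer: {a@B1, a@B3, b@B6, c@B4, e@B0, e@B3, e@B6, f@B5}

Trace:
Per-block solution:
  B0:  IN={}  OUT={e@B0}
  B1:  IN={e@B0}  OUT={a@B1, e@B0}
  B2:  IN={a@B1, a@B3, c@B2, e@B0, e@B3}  OUT={a@B1, a@B3, c@B2, e@B0, e@B3}
  B3:  IN={a@B1, a@B3, c@B2, e@B0, e@B3}  OUT={a@B3, c@B2, e@B3}
  B4:  IN={a@B1, a@B3, b@B6, c@B2, c@B4, e@B0, e@B3, e@B6, f@B5}  OUT={a@B1, a@B3, b@B6, c@B4, e@B0, e@B3, e@B6, f@B5}
  B5:  IN={a@B1, a@B3, b@B6, c@B4, e@B0, e@B3, e@B6, f@B5}  OUT={a@B1, a@B3, b@B6, c@B4, e@B0, e@B3, e@B6, f@B5}
  B6:  IN={a@B1, a@B3, b@B6, c@B4, e@B0, e@B3, e@B6, f@B5}  OUT={a@B1, a@B3, b@B6, c@B4, e@B6, f@B5}
  B7:  IN={a@B1, a@B3, b@B6, c@B4, e@B6, f@B5}  OUT={a@B7, b@B6, c@B4, d@B7, e@B6, f@B5}

Merge at B6: IN[B6] = OUT[B1] ⊔ OUT[B5] = {a@B1, a@B3, b@B6, c@B4, e@B0, e@B3, e@B6, f@B5}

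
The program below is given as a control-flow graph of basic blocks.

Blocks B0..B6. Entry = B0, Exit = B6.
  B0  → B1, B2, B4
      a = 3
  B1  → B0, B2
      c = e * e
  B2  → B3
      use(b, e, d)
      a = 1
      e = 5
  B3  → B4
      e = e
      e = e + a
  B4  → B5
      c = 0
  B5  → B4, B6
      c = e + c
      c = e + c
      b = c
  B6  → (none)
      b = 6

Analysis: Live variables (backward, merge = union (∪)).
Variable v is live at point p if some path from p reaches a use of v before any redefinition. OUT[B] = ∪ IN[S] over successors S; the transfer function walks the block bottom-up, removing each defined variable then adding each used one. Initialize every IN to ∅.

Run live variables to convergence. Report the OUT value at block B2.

Answer: {a, e}

Working:
Fixpoint table:
  B0:  IN={b, d, e}  OUT={b, d, e}
  B1:  IN={b, d, e}  OUT={b, d, e}
  B2:  IN={b, d, e}  OUT={a, e}
  B3:  IN={a, e}  OUT={e}
  B4:  IN={e}  OUT={c, e}
  B5:  IN={c, e}  OUT={e}
  B6:  IN={}  OUT={}

Merge at B2: OUT[B2] = IN[B3] = {a, e}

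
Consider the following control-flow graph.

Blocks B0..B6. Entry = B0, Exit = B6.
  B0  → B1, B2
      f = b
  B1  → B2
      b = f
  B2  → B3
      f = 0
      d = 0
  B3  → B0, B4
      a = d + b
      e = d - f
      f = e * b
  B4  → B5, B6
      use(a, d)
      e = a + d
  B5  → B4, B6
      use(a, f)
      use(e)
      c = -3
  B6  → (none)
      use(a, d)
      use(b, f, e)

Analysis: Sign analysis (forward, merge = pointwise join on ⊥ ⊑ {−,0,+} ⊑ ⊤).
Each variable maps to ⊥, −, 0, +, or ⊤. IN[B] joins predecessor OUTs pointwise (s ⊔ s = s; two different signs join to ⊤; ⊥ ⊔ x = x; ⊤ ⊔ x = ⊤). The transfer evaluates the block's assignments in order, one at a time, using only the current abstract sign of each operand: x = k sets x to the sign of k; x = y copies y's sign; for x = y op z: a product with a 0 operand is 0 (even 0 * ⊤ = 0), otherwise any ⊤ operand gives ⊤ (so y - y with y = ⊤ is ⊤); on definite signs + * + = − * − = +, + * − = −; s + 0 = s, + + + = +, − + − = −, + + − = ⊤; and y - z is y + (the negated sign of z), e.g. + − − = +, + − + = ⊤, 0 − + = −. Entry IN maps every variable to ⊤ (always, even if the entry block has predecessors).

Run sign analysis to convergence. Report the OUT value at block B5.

Converged values:
  B0:  IN=(all ⊤)  OUT=(all ⊤)
  B1:  IN=(all ⊤)  OUT=(all ⊤)
  B2:  IN=(all ⊤)  OUT={d:0, f:0; rest ⊤}
  B3:  IN={d:0, f:0; rest ⊤}  OUT={d:0, e:0, f:0; rest ⊤}
  B4:  IN={d:0, f:0; rest ⊤}  OUT={d:0, f:0; rest ⊤}
  B5:  IN={d:0, f:0; rest ⊤}  OUT={c:-, d:0, f:0; rest ⊤}
  B6:  IN={d:0, f:0; rest ⊤}  OUT={d:0, f:0; rest ⊤}

Merge at B5: IN[B5] = OUT[B4] = {a: ⊤, b: ⊤, c: ⊤, d: 0, e: ⊤, f: 0}
Applying B5's transfer function to that IN value gives OUT[B5] (row B5 above).

Answer: {a: ⊤, b: ⊤, c: -, d: 0, e: ⊤, f: 0}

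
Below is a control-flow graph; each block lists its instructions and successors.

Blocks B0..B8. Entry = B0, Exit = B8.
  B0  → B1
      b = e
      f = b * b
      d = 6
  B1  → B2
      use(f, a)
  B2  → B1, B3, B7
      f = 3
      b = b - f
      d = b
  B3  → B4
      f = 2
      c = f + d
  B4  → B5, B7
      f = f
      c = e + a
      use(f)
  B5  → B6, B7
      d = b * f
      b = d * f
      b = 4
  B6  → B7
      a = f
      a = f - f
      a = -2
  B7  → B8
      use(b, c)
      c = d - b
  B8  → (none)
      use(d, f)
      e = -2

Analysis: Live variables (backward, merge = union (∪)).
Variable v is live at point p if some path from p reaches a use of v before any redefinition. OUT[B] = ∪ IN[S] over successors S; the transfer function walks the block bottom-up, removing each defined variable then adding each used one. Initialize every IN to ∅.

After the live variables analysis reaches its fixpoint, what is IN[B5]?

Answer: {b, c, f}

Trace:
Fixpoint table:
  B0:   IN={a, c, e}   OUT={a, b, c, e, f}
  B1:   IN={a, b, c, e, f}   OUT={a, b, c, e}
  B2:   IN={a, b, c, e}   OUT={a, b, c, d, e, f}
  B3:   IN={a, b, d, e}   OUT={a, b, d, e, f}
  B4:   IN={a, b, d, e, f}   OUT={b, c, d, f}
  B5:   IN={b, c, f}   OUT={b, c, d, f}
  B6:   IN={b, c, d, f}   OUT={b, c, d, f}
  B7:   IN={b, c, d, f}   OUT={d, f}
  B8:   IN={d, f}   OUT={}

Merge at B5: OUT[B5] = IN[B6] ⊔ IN[B7] = {b, c, d, f}
Applying B5's transfer function to that OUT value gives IN[B5] (row B5 above).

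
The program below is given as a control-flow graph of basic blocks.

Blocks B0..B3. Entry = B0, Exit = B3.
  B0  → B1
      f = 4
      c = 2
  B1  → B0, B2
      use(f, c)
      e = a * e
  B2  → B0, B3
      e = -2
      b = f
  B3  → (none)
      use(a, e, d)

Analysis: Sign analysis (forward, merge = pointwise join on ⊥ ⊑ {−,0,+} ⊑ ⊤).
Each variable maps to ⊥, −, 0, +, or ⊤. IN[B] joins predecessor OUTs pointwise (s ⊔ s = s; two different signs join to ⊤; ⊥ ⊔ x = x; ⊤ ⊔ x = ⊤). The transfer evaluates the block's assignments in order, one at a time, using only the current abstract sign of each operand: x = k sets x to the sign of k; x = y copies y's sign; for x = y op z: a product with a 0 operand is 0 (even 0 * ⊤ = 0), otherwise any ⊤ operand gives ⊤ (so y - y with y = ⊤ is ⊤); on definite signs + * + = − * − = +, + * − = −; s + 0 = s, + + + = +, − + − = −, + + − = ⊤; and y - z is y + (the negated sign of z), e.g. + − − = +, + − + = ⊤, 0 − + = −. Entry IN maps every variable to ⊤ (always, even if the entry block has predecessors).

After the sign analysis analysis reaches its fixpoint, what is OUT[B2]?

Converged values:
  B0:   IN=(all ⊤)   OUT={c:+, f:+; rest ⊤}
  B1:   IN={c:+, f:+; rest ⊤}   OUT={c:+, f:+; rest ⊤}
  B2:   IN={c:+, f:+; rest ⊤}   OUT={b:+, c:+, e:-, f:+; rest ⊤}
  B3:   IN={b:+, c:+, e:-, f:+; rest ⊤}   OUT={b:+, c:+, e:-, f:+; rest ⊤}

Merge at B2: IN[B2] = OUT[B1] = {a: ⊤, b: ⊤, c: +, d: ⊤, e: ⊤, f: +}
Applying B2's transfer function to that IN value gives OUT[B2] (row B2 above).

Answer: {a: ⊤, b: +, c: +, d: ⊤, e: -, f: +}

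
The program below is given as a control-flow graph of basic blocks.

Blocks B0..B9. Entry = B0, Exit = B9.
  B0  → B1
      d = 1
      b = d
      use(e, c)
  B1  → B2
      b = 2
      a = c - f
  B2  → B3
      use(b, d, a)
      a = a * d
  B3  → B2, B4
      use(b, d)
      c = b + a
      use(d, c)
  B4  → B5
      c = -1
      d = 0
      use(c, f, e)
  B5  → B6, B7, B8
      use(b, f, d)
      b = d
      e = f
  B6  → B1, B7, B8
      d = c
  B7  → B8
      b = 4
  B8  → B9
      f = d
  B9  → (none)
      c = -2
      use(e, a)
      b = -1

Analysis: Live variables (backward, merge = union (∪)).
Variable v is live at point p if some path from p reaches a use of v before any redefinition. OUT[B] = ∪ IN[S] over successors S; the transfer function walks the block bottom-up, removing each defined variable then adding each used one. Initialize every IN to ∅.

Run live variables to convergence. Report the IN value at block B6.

Answer: {a, c, e, f}

Derivation:
Fixpoint table:
  B0: | IN={c, e, f} | OUT={c, d, e, f}
  B1: | IN={c, d, e, f} | OUT={a, b, d, e, f}
  B2: | IN={a, b, d, e, f} | OUT={a, b, d, e, f}
  B3: | IN={a, b, d, e, f} | OUT={a, b, d, e, f}
  B4: | IN={a, b, e, f} | OUT={a, b, c, d, f}
  B5: | IN={a, b, c, d, f} | OUT={a, c, d, e, f}
  B6: | IN={a, c, e, f} | OUT={a, c, d, e, f}
  B7: | IN={a, d, e} | OUT={a, d, e}
  B8: | IN={a, d, e} | OUT={a, e}
  B9: | IN={a, e} | OUT={}

Merge at B6: OUT[B6] = IN[B1] ⊔ IN[B7] ⊔ IN[B8] = {a, c, d, e, f}
Applying B6's transfer function to that OUT value gives IN[B6] (row B6 above).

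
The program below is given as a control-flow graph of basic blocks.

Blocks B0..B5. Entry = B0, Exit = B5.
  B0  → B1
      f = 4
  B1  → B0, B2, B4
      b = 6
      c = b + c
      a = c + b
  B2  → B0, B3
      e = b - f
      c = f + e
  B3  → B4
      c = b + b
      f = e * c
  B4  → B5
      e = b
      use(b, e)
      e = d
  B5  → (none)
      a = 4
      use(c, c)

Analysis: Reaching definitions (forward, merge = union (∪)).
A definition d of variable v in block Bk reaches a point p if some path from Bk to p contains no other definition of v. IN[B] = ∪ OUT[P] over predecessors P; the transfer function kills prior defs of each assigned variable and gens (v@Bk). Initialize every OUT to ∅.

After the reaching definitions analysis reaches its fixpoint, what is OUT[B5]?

Answer: {a@B5, b@B1, c@B1, c@B3, e@B4, f@B0, f@B3}

Derivation:
Fixpoint table:
  B0:  IN={a@B1, b@B1, c@B1, c@B2, e@B2, f@B0}  OUT={a@B1, b@B1, c@B1, c@B2, e@B2, f@B0}
  B1:  IN={a@B1, b@B1, c@B1, c@B2, e@B2, f@B0}  OUT={a@B1, b@B1, c@B1, e@B2, f@B0}
  B2:  IN={a@B1, b@B1, c@B1, e@B2, f@B0}  OUT={a@B1, b@B1, c@B2, e@B2, f@B0}
  B3:  IN={a@B1, b@B1, c@B2, e@B2, f@B0}  OUT={a@B1, b@B1, c@B3, e@B2, f@B3}
  B4:  IN={a@B1, b@B1, c@B1, c@B3, e@B2, f@B0, f@B3}  OUT={a@B1, b@B1, c@B1, c@B3, e@B4, f@B0, f@B3}
  B5:  IN={a@B1, b@B1, c@B1, c@B3, e@B4, f@B0, f@B3}  OUT={a@B5, b@B1, c@B1, c@B3, e@B4, f@B0, f@B3}

Merge at B5: IN[B5] = OUT[B4] = {a@B1, b@B1, c@B1, c@B3, e@B4, f@B0, f@B3}
Applying B5's transfer function to that IN value gives OUT[B5] (row B5 above).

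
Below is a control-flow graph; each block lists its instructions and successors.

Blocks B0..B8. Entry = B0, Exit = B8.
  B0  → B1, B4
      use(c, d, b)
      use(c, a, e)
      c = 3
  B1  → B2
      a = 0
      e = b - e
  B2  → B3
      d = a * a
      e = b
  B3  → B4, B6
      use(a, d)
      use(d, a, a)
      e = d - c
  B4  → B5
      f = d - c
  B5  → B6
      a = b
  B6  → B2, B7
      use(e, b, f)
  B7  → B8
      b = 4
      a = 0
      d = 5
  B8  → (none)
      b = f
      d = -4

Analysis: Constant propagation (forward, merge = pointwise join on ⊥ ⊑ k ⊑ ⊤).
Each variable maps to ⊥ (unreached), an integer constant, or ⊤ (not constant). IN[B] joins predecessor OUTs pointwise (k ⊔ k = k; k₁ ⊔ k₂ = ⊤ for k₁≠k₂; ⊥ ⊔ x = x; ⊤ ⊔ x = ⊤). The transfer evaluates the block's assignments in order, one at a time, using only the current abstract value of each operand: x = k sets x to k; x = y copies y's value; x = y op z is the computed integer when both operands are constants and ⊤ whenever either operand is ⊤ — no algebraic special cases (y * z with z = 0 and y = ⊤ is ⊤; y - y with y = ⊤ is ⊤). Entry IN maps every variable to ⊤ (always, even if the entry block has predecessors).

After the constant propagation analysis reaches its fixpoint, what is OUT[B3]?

Answer: {a: ⊤, b: ⊤, c: 3, d: ⊤, e: ⊤, f: ⊤}

Derivation:
Per-block solution:
  B0:  IN=(all ⊤)  OUT={c:3; rest ⊤}
  B1:  IN={c:3; rest ⊤}  OUT={a:0, c:3; rest ⊤}
  B2:  IN={c:3; rest ⊤}  OUT={c:3; rest ⊤}
  B3:  IN={c:3; rest ⊤}  OUT={c:3; rest ⊤}
  B4:  IN={c:3; rest ⊤}  OUT={c:3; rest ⊤}
  B5:  IN={c:3; rest ⊤}  OUT={c:3; rest ⊤}
  B6:  IN={c:3; rest ⊤}  OUT={c:3; rest ⊤}
  B7:  IN={c:3; rest ⊤}  OUT={a:0, b:4, c:3, d:5; rest ⊤}
  B8:  IN={a:0, b:4, c:3, d:5; rest ⊤}  OUT={a:0, c:3, d:-4; rest ⊤}

Merge at B3: IN[B3] = OUT[B2] = {a: ⊤, b: ⊤, c: 3, d: ⊤, e: ⊤, f: ⊤}
Applying B3's transfer function to that IN value gives OUT[B3] (row B3 above).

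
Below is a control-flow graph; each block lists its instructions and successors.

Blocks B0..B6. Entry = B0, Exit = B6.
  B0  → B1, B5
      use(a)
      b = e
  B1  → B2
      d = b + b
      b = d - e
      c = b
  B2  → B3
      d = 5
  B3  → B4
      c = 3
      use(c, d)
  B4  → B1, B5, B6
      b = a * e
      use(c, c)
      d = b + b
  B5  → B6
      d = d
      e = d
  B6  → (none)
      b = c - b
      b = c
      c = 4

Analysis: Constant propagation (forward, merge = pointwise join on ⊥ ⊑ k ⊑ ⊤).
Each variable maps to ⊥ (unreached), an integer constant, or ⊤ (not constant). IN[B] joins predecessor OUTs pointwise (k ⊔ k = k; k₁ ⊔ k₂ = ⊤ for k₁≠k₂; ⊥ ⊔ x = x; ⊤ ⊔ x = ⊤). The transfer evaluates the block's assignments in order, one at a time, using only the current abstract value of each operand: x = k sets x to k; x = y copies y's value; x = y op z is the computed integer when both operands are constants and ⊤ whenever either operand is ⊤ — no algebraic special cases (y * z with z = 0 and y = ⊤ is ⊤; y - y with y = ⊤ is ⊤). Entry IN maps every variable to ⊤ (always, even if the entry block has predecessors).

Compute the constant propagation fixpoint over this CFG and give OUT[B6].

Answer: {a: ⊤, b: ⊤, c: 4, d: ⊤, e: ⊤, f: ⊤}

Working:
Fixpoint table:
  B0:  IN=(all ⊤)  OUT=(all ⊤)
  B1:  IN=(all ⊤)  OUT=(all ⊤)
  B2:  IN=(all ⊤)  OUT={d:5; rest ⊤}
  B3:  IN={d:5; rest ⊤}  OUT={c:3, d:5; rest ⊤}
  B4:  IN={c:3, d:5; rest ⊤}  OUT={c:3; rest ⊤}
  B5:  IN=(all ⊤)  OUT=(all ⊤)
  B6:  IN=(all ⊤)  OUT={c:4; rest ⊤}

Merge at B6: IN[B6] = OUT[B4] ⊔ OUT[B5] = {a: ⊤, b: ⊤, c: ⊤, d: ⊤, e: ⊤, f: ⊤}
Applying B6's transfer function to that IN value gives OUT[B6] (row B6 above).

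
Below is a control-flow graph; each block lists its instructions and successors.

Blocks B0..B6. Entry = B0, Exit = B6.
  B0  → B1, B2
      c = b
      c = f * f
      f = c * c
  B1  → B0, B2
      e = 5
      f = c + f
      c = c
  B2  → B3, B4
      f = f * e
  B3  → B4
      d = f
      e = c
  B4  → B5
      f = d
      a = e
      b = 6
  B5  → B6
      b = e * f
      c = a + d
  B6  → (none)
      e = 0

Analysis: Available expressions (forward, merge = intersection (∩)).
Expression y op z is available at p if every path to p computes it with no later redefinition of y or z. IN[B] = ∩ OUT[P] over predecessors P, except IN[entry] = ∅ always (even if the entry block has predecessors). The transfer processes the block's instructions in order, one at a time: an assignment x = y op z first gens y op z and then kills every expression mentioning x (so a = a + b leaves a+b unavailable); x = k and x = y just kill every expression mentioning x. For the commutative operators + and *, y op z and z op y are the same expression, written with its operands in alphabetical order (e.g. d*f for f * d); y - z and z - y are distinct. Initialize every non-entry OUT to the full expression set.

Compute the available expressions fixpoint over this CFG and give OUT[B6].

Per-block solution:
  B0:   IN={}   OUT={c*c}
  B1:   IN={c*c}   OUT={}
  B2:   IN={}   OUT={}
  B3:   IN={}   OUT={}
  B4:   IN={}   OUT={}
  B5:   IN={}   OUT={a+d, e*f}
  B6:   IN={a+d, e*f}   OUT={a+d}

Merge at B6: IN[B6] = OUT[B5] = {a+d, e*f}
Applying B6's transfer function to that IN value gives OUT[B6] (row B6 above).

Answer: {a+d}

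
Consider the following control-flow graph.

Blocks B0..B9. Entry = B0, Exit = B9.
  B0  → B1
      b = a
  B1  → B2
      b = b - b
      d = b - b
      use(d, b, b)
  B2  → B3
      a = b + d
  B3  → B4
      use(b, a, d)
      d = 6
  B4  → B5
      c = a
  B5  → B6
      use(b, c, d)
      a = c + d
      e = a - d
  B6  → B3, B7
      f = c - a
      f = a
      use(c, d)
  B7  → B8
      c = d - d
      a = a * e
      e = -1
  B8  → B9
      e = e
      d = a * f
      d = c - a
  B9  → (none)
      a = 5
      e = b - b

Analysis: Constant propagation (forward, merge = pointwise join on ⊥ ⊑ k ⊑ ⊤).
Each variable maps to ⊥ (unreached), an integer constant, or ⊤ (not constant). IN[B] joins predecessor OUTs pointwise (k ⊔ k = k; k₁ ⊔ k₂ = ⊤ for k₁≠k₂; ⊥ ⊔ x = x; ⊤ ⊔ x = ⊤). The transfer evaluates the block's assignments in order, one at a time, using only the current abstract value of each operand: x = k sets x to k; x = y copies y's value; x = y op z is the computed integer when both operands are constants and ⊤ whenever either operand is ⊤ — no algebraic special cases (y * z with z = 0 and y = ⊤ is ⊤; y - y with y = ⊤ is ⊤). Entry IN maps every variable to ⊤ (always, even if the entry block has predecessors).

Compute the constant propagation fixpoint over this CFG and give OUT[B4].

Answer: {a: ⊤, b: ⊤, c: ⊤, d: 6, e: ⊤, f: ⊤}

Derivation:
Fixpoint table:
  B0:   IN=(all ⊤)   OUT=(all ⊤)
  B1:   IN=(all ⊤)   OUT=(all ⊤)
  B2:   IN=(all ⊤)   OUT=(all ⊤)
  B3:   IN=(all ⊤)   OUT={d:6; rest ⊤}
  B4:   IN={d:6; rest ⊤}   OUT={d:6; rest ⊤}
  B5:   IN={d:6; rest ⊤}   OUT={d:6; rest ⊤}
  B6:   IN={d:6; rest ⊤}   OUT={d:6; rest ⊤}
  B7:   IN={d:6; rest ⊤}   OUT={c:0, d:6, e:-1; rest ⊤}
  B8:   IN={c:0, d:6, e:-1; rest ⊤}   OUT={c:0, e:-1; rest ⊤}
  B9:   IN={c:0, e:-1; rest ⊤}   OUT={a:5, c:0; rest ⊤}

Merge at B4: IN[B4] = OUT[B3] = {a: ⊤, b: ⊤, c: ⊤, d: 6, e: ⊤, f: ⊤}
Applying B4's transfer function to that IN value gives OUT[B4] (row B4 above).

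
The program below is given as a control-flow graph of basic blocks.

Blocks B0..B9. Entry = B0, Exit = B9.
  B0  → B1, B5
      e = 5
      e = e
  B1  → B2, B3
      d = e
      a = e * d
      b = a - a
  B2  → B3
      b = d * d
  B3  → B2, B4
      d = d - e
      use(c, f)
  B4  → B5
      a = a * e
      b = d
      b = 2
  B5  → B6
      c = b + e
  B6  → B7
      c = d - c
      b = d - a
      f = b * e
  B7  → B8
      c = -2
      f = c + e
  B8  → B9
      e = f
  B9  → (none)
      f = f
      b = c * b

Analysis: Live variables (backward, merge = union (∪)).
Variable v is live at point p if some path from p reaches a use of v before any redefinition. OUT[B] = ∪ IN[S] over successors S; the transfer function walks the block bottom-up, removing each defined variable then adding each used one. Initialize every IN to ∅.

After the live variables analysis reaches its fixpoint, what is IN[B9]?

Answer: {b, c, f}

Derivation:
Per-block solution:
  B0: | IN={a, b, c, d, f} | OUT={a, b, c, d, e, f}
  B1: | IN={c, e, f} | OUT={a, c, d, e, f}
  B2: | IN={a, c, d, e, f} | OUT={a, c, d, e, f}
  B3: | IN={a, c, d, e, f} | OUT={a, c, d, e, f}
  B4: | IN={a, d, e} | OUT={a, b, d, e}
  B5: | IN={a, b, d, e} | OUT={a, c, d, e}
  B6: | IN={a, c, d, e} | OUT={b, e}
  B7: | IN={b, e} | OUT={b, c, f}
  B8: | IN={b, c, f} | OUT={b, c, f}
  B9: | IN={b, c, f} | OUT={}

B9 is the boundary node: OUT[B9] = {}
Applying B9's transfer function to that OUT value gives IN[B9] (row B9 above).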